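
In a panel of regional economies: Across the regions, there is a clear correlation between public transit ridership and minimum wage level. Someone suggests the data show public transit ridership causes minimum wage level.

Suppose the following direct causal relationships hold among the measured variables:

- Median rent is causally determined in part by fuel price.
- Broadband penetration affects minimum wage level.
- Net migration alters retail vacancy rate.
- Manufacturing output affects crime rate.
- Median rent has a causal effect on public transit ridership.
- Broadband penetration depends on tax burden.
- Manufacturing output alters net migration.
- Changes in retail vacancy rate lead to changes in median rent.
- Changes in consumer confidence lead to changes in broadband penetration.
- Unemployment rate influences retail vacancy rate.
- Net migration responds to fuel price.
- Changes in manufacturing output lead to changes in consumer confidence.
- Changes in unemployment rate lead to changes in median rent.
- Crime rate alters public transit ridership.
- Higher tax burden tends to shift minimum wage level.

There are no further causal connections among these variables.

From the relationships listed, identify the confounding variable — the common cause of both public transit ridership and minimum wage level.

manufacturing output

Manufacturing output has a causal path to public transit ridership (manufacturing output → crime rate → public transit ridership) and a separate causal path to minimum wage level (manufacturing output → consumer confidence → broadband penetration → minimum wage level), so it is a common cause of both.
No stated relationship gives public transit ridership a causal route to minimum wage level, so the correlation is explained by the shared upstream cause rather than a direct effect.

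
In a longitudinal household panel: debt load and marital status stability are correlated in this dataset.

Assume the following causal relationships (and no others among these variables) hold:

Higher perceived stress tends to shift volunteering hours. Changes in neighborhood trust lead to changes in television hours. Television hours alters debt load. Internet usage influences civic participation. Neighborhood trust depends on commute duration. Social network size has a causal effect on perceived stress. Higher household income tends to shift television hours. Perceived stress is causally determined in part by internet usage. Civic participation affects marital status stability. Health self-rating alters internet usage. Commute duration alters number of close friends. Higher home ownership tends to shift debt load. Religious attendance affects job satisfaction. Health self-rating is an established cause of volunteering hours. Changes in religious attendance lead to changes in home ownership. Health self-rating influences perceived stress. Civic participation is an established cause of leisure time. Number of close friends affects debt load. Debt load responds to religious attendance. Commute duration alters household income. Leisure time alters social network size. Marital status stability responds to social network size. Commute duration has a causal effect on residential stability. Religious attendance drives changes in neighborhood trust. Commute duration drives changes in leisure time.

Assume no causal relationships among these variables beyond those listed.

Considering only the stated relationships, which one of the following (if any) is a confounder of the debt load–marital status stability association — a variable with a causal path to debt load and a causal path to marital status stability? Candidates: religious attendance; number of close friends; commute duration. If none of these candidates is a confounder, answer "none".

Commute duration causes debt load (commute duration → number of close friends → debt load) and also causes marital status stability (commute duration → leisure time → social network size → marital status stability); it is a common cause of both.
Each of the other candidates lacks a causal path to at least one of debt load and marital status stability, so they do not confound the relationship.

commute duration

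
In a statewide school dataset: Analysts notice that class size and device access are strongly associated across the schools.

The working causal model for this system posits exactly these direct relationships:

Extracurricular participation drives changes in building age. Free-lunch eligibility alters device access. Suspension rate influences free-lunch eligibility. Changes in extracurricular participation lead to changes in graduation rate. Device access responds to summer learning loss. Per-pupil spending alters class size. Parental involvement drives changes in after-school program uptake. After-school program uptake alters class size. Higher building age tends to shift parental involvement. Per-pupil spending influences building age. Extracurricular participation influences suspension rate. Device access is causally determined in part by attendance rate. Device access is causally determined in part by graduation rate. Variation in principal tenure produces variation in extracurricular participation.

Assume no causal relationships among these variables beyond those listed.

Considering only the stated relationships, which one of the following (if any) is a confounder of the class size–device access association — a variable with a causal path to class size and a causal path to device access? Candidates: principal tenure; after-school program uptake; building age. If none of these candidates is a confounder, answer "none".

principal tenure

Principal tenure causes class size (principal tenure → extracurricular participation → building age → parental involvement → after-school program uptake → class size) and also causes device access (principal tenure → extracurricular participation → graduation rate → device access); it is a common cause of both.
Each of the other candidates lacks a causal path to at least one of class size and device access, so they do not confound the relationship.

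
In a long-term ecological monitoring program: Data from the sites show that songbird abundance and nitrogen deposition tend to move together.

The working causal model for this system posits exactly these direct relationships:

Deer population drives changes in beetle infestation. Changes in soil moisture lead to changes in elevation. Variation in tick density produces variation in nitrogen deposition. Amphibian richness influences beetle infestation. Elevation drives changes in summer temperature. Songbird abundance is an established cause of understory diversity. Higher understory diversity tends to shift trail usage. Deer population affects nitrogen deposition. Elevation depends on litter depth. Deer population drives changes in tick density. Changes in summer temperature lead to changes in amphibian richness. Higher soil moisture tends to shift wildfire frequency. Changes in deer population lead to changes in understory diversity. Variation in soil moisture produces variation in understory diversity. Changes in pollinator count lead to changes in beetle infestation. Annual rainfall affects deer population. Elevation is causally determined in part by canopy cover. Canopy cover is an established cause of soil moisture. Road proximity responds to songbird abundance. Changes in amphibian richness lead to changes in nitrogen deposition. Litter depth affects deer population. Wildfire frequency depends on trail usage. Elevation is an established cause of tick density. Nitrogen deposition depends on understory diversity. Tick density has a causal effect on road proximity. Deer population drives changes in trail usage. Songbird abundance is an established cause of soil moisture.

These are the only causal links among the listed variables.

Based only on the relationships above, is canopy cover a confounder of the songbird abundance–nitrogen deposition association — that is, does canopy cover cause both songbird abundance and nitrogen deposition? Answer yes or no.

no

Canopy cover has no stated causal path to songbird abundance. A confounder must cause both variables, so canopy cover does not qualify.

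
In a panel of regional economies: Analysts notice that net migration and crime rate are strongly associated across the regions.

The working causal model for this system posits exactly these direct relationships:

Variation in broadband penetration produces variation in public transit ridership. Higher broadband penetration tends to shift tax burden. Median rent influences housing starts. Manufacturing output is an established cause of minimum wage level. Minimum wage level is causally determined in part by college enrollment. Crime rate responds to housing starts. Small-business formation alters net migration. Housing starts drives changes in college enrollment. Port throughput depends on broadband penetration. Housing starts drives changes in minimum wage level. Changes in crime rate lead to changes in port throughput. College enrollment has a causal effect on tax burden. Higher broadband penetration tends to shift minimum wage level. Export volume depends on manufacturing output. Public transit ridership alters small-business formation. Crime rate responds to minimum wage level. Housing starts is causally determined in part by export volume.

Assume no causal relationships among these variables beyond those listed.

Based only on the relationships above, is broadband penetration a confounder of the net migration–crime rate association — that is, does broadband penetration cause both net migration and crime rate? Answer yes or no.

Broadband penetration has a causal path to net migration (broadband penetration → public transit ridership → small-business formation → net migration) and to crime rate (broadband penetration → minimum wage level → crime rate), so it is a common cause of both — a confounder.

yes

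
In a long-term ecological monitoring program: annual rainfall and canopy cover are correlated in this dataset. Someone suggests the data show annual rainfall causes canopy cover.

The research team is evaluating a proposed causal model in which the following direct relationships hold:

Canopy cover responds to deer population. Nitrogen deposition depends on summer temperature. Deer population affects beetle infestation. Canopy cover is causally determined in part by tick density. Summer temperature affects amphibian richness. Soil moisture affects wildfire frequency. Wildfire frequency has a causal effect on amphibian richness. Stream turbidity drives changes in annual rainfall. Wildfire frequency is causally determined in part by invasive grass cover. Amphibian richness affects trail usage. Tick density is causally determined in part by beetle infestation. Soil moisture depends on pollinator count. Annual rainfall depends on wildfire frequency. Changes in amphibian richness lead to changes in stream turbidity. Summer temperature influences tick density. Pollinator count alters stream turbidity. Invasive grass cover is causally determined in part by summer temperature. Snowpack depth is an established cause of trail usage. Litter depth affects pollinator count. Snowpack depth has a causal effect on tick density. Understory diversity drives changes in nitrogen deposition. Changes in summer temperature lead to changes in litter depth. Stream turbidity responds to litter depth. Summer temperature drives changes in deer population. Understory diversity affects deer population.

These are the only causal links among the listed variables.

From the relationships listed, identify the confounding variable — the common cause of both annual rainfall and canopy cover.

summer temperature

Summer temperature has a causal path to annual rainfall (summer temperature → litter depth → stream turbidity → annual rainfall) and a separate causal path to canopy cover (summer temperature → tick density → canopy cover), so it is a common cause of both.
No stated relationship gives annual rainfall a causal route to canopy cover, so the correlation is explained by the shared upstream cause rather than a direct effect.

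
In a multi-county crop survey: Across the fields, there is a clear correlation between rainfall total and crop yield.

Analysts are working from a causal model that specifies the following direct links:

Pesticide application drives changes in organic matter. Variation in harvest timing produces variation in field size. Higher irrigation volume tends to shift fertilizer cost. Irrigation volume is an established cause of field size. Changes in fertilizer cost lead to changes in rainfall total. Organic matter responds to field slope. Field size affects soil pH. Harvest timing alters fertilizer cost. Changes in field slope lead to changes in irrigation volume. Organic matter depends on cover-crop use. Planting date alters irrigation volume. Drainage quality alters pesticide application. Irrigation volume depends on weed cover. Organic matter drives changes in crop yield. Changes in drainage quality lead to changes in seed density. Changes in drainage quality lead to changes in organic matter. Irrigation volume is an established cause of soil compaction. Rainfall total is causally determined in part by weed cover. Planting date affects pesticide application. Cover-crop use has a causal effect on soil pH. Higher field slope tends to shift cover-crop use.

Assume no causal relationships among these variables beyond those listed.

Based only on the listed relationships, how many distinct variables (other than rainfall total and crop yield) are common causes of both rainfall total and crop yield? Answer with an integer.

The common causes are: field slope (to rainfall total via field slope → irrigation volume → fertilizer cost → rainfall total; to crop yield via field slope → organic matter → crop yield); planting date (to rainfall total via planting date → irrigation volume → fertilizer cost → rainfall total; to crop yield via planting date → pesticide application → organic matter → crop yield).
Every other variable lacks a causal path to at least one of rainfall total and crop yield.

2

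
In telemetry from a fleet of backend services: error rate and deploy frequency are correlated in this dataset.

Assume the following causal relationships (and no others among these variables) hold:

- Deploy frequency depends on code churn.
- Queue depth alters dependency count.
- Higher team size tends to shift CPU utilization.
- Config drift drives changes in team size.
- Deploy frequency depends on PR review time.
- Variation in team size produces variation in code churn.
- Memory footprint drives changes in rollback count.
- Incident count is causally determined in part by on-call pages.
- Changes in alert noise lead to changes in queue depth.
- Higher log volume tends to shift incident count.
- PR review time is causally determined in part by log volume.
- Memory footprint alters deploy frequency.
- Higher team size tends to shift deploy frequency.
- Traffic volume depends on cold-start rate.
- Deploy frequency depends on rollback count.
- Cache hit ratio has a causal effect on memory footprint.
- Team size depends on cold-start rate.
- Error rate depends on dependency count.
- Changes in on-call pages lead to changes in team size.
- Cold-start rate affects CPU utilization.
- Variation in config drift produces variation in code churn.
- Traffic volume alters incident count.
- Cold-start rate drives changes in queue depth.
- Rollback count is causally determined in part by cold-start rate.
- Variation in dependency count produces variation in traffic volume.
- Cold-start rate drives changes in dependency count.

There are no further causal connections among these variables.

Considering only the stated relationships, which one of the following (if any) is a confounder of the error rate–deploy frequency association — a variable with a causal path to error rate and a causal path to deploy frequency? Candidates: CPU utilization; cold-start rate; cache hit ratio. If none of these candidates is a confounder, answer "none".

Cold-start rate causes error rate (cold-start rate → dependency count → error rate) and also causes deploy frequency (cold-start rate → team size → deploy frequency); it is a common cause of both.
Each of the other candidates lacks a causal path to at least one of error rate and deploy frequency, so they do not confound the relationship.

cold-start rate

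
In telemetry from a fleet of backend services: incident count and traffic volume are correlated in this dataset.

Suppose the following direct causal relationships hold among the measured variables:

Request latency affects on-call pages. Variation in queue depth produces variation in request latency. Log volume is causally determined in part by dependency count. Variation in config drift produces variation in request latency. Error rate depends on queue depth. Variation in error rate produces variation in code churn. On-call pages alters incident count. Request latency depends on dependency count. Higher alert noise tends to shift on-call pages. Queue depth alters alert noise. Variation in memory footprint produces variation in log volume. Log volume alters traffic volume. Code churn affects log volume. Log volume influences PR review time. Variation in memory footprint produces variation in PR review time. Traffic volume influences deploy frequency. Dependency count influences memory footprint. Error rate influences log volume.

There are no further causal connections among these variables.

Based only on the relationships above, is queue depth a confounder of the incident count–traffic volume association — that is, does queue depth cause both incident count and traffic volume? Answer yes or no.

yes

Queue depth has a causal path to incident count (queue depth → alert noise → on-call pages → incident count) and to traffic volume (queue depth → error rate → log volume → traffic volume), so it is a common cause of both — a confounder.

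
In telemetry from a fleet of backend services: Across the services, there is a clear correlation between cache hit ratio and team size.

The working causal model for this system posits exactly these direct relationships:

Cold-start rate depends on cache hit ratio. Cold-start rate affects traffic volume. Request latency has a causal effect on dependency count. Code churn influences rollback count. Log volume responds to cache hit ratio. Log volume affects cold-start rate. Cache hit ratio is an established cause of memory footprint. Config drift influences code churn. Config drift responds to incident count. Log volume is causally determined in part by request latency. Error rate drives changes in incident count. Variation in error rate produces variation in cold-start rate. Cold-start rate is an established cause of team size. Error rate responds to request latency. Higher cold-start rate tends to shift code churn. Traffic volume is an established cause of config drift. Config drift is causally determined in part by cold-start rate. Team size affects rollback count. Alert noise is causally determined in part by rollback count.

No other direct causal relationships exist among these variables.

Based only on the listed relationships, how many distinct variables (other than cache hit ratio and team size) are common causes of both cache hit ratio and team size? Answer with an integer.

0

No listed variable has a causal path to both cache hit ratio and team size, so there are no common causes.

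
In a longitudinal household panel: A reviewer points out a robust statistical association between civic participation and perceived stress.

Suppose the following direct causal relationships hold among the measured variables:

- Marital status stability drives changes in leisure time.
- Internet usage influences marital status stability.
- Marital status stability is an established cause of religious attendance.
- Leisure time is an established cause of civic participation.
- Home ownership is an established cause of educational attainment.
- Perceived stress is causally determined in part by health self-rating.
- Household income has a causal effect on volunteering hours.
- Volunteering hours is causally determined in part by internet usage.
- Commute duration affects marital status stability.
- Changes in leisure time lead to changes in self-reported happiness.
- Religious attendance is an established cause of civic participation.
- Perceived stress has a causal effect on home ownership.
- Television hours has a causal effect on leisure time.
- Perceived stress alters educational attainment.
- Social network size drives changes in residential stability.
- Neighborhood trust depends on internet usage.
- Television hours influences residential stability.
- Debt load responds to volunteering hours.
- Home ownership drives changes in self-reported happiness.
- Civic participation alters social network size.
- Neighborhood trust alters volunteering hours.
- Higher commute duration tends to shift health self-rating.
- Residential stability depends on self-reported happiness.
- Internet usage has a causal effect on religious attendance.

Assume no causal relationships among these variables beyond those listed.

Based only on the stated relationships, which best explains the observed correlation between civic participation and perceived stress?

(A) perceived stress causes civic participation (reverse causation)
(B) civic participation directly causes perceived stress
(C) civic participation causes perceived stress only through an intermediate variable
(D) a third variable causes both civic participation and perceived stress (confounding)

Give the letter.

Commute duration causes civic participation (commute duration → marital status stability → religious attendance → civic participation) and perceived stress (commute duration → health self-rating → perceived stress) — a common cause creating the correlation.
There is no stated path from civic participation to perceived stress or from perceived stress to civic participation, so neither direct nor reverse causation applies.

D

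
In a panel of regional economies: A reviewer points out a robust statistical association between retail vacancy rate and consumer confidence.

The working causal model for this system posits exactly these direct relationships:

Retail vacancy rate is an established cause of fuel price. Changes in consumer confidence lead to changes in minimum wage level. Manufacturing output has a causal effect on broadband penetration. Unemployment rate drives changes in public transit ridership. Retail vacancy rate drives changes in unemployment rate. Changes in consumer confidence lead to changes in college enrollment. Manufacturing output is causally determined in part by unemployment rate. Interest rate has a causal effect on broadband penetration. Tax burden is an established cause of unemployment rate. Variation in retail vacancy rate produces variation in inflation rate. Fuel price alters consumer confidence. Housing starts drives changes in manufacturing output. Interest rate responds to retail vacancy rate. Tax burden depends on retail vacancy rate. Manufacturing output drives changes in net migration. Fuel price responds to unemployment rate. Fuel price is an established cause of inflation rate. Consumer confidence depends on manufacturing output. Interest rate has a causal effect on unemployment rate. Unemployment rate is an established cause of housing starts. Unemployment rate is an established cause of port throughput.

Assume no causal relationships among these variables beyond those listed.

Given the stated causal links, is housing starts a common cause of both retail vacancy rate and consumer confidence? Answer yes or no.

no

Housing starts has no stated causal path to retail vacancy rate. A confounder must cause both variables, so housing starts does not qualify.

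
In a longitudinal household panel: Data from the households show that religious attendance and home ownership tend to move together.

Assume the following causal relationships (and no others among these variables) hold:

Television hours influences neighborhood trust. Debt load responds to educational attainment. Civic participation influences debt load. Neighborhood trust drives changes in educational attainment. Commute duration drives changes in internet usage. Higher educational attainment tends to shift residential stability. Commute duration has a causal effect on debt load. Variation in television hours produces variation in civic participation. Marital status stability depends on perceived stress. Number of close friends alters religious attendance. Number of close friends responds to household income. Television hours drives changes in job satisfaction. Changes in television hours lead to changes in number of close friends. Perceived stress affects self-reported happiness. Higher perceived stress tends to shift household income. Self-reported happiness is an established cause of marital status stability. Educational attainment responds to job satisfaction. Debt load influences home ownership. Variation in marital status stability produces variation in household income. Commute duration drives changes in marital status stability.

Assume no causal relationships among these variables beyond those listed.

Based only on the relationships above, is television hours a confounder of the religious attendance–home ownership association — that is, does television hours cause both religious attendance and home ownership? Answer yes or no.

yes

Television hours has a causal path to religious attendance (television hours → number of close friends → religious attendance) and to home ownership (television hours → civic participation → debt load → home ownership), so it is a common cause of both — a confounder.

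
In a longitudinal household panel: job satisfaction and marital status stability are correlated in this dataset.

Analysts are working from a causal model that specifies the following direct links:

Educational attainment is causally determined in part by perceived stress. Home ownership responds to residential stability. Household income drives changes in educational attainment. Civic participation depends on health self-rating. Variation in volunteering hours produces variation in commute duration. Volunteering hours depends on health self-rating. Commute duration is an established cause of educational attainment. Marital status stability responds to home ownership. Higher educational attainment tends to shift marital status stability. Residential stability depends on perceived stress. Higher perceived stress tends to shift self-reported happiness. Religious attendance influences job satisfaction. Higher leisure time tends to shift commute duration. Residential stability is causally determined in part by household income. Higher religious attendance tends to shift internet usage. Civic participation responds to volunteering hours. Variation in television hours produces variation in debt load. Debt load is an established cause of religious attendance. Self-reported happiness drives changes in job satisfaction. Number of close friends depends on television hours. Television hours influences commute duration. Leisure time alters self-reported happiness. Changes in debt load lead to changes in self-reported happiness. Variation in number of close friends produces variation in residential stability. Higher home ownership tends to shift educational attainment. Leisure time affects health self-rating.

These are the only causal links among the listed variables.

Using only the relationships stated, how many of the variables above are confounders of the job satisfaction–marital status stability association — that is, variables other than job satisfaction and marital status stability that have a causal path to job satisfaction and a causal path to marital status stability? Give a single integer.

The common causes are: leisure time (to job satisfaction via leisure time → self-reported happiness → job satisfaction; to marital status stability via leisure time → commute duration → educational attainment → marital status stability); perceived stress (to job satisfaction via perceived stress → self-reported happiness → job satisfaction; to marital status stability via perceived stress → educational attainment → marital status stability); television hours (to job satisfaction via television hours → debt load → self-reported happiness → job satisfaction; to marital status stability via television hours → commute duration → educational attainment → marital status stability).
Every other variable lacks a causal path to at least one of job satisfaction and marital status stability.

3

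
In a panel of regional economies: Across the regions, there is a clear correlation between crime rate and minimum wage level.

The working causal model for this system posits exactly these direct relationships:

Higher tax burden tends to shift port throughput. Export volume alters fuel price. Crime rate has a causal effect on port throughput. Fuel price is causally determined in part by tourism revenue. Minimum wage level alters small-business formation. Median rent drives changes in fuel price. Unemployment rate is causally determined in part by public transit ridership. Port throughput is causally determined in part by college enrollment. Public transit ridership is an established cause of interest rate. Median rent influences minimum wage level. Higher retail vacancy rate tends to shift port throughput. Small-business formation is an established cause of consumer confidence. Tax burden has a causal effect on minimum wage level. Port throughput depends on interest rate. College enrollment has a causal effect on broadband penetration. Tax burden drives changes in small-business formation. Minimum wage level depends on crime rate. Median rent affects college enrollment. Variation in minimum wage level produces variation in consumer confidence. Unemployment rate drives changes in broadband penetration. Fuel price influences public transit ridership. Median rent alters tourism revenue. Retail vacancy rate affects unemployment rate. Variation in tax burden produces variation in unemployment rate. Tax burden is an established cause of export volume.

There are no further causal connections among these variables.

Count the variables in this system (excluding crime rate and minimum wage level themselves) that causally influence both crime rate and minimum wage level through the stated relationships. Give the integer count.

No listed variable has a causal path to both crime rate and minimum wage level, so there are no common causes.

0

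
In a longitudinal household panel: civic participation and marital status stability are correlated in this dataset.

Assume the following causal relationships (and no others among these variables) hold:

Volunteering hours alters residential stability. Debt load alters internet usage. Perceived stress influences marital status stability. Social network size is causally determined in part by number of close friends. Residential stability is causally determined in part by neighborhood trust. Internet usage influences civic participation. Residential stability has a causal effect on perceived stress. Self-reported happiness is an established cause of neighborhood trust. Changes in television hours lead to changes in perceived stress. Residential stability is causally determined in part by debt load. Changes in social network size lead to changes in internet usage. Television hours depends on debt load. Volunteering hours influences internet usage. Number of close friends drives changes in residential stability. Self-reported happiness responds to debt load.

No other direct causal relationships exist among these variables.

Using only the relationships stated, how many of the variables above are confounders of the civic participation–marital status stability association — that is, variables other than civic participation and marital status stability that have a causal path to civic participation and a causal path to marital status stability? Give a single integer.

3

The common causes are: debt load (to civic participation via debt load → internet usage → civic participation; to marital status stability via debt load → television hours → perceived stress → marital status stability); number of close friends (to civic participation via number of close friends → social network size → internet usage → civic participation; to marital status stability via number of close friends → residential stability → perceived stress → marital status stability); volunteering hours (to civic participation via volunteering hours → internet usage → civic participation; to marital status stability via volunteering hours → residential stability → perceived stress → marital status stability).
Every other variable lacks a causal path to at least one of civic participation and marital status stability.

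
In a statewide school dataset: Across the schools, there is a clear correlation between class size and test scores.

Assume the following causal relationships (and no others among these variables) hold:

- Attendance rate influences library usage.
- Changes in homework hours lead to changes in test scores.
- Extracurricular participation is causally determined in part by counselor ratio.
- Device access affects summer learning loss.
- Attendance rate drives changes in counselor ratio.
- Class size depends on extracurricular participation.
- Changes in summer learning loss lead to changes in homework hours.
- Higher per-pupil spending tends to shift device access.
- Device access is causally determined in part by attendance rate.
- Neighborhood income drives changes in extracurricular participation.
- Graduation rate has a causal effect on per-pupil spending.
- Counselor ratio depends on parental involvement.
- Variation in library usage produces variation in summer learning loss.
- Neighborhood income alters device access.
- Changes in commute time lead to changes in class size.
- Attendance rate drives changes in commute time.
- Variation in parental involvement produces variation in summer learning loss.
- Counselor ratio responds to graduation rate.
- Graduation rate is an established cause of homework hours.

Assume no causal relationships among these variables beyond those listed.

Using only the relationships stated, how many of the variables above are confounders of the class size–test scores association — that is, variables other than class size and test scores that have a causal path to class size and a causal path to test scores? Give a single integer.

The common causes are: attendance rate (to class size via attendance rate → commute time → class size; to test scores via attendance rate → library usage → summer learning loss → homework hours → test scores); graduation rate (to class size via graduation rate → counselor ratio → extracurricular participation → class size; to test scores via graduation rate → homework hours → test scores); neighborhood income (to class size via neighborhood income → extracurricular participation → class size; to test scores via neighborhood income → device access → summer learning loss → homework hours → test scores); parental involvement (to class size via parental involvement → counselor ratio → extracurricular participation → class size; to test scores via parental involvement → summer learning loss → homework hours → test scores).
Every other variable lacks a causal path to at least one of class size and test scores.

4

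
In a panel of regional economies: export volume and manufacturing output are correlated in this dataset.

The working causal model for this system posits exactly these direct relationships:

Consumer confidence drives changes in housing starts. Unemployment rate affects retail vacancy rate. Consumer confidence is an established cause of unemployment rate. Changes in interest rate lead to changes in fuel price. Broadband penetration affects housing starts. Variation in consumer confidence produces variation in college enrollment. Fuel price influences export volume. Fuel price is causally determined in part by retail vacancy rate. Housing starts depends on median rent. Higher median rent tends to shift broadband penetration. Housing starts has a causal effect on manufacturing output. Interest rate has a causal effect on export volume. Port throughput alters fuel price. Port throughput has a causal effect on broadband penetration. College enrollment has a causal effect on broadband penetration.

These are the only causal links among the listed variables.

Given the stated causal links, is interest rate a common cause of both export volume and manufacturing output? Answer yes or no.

Interest rate has no stated causal path to manufacturing output. A confounder must cause both variables, so interest rate does not qualify.

no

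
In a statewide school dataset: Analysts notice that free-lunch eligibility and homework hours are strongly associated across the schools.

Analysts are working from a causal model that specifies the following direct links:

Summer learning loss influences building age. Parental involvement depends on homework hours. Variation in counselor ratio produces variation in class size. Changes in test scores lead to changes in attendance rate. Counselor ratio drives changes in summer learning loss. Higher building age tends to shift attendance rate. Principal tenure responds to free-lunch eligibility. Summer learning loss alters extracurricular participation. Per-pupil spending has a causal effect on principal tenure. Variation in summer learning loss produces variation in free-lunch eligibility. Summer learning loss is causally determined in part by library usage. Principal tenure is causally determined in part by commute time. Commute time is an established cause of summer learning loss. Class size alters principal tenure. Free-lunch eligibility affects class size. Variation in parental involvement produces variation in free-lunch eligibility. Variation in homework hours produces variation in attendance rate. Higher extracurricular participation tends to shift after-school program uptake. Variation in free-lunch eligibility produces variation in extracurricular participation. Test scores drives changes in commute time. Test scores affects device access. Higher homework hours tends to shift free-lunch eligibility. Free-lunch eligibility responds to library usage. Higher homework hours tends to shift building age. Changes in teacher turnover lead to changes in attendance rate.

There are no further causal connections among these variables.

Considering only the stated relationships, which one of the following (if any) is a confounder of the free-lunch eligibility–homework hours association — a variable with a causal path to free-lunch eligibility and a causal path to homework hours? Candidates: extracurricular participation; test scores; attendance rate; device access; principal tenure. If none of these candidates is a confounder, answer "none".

None of the listed candidates has causal paths to both free-lunch eligibility and homework hours in the stated relationships, so none is a common cause.

none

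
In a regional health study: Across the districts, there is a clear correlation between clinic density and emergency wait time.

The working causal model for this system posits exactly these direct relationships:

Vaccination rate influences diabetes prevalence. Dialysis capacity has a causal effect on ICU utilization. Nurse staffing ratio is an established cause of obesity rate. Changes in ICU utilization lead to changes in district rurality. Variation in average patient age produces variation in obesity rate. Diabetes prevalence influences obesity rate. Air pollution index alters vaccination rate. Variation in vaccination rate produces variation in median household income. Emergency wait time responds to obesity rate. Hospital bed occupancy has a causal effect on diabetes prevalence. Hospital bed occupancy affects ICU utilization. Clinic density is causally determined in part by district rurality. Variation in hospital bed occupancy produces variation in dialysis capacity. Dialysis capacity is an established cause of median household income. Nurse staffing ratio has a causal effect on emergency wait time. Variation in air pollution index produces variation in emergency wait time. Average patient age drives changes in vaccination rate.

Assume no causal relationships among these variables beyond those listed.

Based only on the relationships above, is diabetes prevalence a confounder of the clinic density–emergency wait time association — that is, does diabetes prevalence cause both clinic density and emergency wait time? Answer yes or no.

no

Diabetes prevalence has no stated causal path to clinic density. A confounder must cause both variables, so diabetes prevalence does not qualify.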